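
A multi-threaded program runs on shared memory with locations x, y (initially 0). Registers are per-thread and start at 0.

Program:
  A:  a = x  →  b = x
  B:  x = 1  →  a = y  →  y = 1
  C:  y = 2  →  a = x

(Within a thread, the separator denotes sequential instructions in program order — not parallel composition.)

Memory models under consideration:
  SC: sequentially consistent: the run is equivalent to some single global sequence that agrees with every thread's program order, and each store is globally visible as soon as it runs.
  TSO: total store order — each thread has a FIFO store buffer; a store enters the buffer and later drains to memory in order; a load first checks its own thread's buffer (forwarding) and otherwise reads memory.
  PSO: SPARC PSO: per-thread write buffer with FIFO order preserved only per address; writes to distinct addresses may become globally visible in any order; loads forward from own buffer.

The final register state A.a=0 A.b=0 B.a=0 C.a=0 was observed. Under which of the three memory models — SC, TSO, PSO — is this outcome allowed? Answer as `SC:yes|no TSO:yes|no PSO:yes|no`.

outcome vector order: (A.a,A.b,B.a,C.a)
[SC] allowed = {(0,0,0,1), (0,0,2,0), (0,0,2,1), (0,1,0,1), (0,1,2,0), (0,1,2,1), (1,1,0,1), (1,1,2,0), (1,1,2,1)}
[TSO] allowed = {(0,0,0,0), (0,0,0,1), (0,0,2,0), (0,0,2,1), (0,1,0,0), (0,1,0,1), (0,1,2,0), (0,1,2,1), (1,1,0,0), (1,1,0,1), (1,1,2,0), (1,1,2,1)}
[PSO] allowed = {(0,0,0,0), (0,0,0,1), (0,0,2,0), (0,0,2,1), (0,1,0,0), (0,1,0,1), (0,1,2,0), (0,1,2,1), (1,1,0,0), (1,1,0,1), (1,1,2,0), (1,1,2,1)}
target (0,0,0,0) ∈ {TSO,PSO}

SC:no TSO:yes PSO:yes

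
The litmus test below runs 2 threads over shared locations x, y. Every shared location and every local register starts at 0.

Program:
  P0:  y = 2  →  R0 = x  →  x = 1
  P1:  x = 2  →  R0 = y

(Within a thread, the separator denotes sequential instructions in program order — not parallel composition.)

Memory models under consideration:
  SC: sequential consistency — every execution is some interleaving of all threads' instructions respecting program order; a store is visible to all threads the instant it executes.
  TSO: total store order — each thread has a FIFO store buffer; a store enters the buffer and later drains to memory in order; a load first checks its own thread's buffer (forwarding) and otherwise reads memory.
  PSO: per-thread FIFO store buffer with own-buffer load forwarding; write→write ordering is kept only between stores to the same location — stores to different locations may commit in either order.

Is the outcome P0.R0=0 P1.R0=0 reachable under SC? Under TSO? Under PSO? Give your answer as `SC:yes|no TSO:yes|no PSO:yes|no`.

SC:no TSO:yes PSO:yes

outcome vector order: (P0.R0,P1.R0)
SC (3): (0,2); (2,0); (2,2)
TSO (4): (0,0); (0,2); (2,0); (2,2)
PSO (4): (0,0); (0,2); (2,0); (2,2)
target (0,0) ∈ {TSO,PSO}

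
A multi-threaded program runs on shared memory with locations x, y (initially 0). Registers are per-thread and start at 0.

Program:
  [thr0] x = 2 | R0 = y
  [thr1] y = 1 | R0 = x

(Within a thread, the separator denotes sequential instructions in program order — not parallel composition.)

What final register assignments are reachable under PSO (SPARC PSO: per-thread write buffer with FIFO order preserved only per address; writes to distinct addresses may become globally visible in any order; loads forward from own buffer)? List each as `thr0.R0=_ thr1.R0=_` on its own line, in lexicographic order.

outcome vector order: (thr0.R0,thr1.R0)
|PSO outcomes| = 4

thr0.R0=0 thr1.R0=0
thr0.R0=0 thr1.R0=2
thr0.R0=1 thr1.R0=0
thr0.R0=1 thr1.R0=2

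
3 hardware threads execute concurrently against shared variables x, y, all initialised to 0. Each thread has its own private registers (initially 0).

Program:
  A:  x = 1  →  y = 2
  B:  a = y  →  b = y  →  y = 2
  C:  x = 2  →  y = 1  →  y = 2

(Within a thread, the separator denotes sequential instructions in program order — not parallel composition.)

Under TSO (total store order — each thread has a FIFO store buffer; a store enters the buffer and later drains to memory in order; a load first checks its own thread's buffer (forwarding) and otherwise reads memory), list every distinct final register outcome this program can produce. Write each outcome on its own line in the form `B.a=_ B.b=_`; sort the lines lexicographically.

outcome vector order: (B.a,B.b)
|TSO outcomes| = 7

B.a=0 B.b=0
B.a=0 B.b=1
B.a=0 B.b=2
B.a=1 B.b=1
B.a=1 B.b=2
B.a=2 B.b=1
B.a=2 B.b=2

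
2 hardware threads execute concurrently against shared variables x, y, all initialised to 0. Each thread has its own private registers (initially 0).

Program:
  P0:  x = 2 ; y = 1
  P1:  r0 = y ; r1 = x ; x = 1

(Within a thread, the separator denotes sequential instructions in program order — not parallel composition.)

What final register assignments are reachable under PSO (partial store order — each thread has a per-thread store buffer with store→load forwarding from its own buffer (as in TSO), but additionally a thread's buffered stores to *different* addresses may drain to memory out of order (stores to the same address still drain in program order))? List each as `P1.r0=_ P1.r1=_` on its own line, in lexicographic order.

outcome vector order: (P1.r0,P1.r1)
|PSO outcomes| = 4

P1.r0=0 P1.r1=0
P1.r0=0 P1.r1=2
P1.r0=1 P1.r1=0
P1.r0=1 P1.r1=2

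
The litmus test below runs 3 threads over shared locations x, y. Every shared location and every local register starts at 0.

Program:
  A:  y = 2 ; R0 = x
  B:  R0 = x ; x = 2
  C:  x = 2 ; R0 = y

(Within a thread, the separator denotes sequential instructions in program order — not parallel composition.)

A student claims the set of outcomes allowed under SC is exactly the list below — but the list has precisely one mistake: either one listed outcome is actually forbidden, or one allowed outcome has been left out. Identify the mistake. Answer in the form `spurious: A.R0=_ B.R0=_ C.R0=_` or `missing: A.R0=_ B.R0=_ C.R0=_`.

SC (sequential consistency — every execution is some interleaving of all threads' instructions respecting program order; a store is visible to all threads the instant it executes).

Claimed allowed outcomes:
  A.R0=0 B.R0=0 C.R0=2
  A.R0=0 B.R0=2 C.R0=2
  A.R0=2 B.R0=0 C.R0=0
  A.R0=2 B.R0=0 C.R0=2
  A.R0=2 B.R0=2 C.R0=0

missing: A.R0=2 B.R0=2 C.R0=2

outcome vector order: (A.R0,B.R0,C.R0)
SC (6): (0,0,2); (0,2,2); (2,0,0); (2,0,2); (2,2,0); (2,2,2)
SC∖claimed = {(2,2,2)}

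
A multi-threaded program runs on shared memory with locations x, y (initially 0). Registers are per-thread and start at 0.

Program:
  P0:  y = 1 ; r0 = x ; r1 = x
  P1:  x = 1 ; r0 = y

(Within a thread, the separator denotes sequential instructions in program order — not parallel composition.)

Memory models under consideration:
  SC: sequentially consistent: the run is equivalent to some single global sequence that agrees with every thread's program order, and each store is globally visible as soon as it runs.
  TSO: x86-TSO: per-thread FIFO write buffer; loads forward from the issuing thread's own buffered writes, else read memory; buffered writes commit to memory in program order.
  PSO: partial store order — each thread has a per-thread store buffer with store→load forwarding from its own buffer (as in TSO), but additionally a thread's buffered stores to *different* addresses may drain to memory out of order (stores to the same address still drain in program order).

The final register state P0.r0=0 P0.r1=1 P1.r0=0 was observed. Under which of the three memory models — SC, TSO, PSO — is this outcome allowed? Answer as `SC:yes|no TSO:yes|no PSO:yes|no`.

outcome vector order: (P0.r0,P0.r1,P1.r0)
SC (4): <0 0 1>, <0 1 1>, <1 1 0>, <1 1 1>
TSO (6): <0 0 0>, <0 0 1>, <0 1 0>, <0 1 1>, <1 1 0>, <1 1 1>
PSO (6): <0 0 0>, <0 0 1>, <0 1 0>, <0 1 1>, <1 1 0>, <1 1 1>
target <0 1 0> ∈ {TSO,PSO}

SC:no TSO:yes PSO:yes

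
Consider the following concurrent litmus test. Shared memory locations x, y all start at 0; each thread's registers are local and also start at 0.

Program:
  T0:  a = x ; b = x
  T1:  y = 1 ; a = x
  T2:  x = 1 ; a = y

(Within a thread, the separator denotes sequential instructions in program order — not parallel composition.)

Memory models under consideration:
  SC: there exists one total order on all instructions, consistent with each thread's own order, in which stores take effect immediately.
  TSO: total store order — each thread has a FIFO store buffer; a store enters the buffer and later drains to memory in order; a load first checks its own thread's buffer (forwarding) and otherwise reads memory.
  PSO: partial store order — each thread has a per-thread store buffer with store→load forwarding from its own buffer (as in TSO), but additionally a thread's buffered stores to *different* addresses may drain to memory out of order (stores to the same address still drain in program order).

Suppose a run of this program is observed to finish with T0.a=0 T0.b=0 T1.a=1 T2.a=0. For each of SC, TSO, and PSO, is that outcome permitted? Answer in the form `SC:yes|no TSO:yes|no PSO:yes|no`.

outcome vector order: (T0.a,T0.b,T1.a,T2.a)
[SC] allowed = {0001, 0010, 0011, 0101, 0110, 0111, 1101, 1110, 1111}
[TSO] allowed = {0000, 0001, 0010, 0011, 0100, 0101, 0110, 0111, 1100, 1101, 1110, 1111}
[PSO] allowed = {0000, 0001, 0010, 0011, 0100, 0101, 0110, 0111, 1100, 1101, 1110, 1111}
target 0010 ∈ {SC,TSO,PSO}

SC:yes TSO:yes PSO:yes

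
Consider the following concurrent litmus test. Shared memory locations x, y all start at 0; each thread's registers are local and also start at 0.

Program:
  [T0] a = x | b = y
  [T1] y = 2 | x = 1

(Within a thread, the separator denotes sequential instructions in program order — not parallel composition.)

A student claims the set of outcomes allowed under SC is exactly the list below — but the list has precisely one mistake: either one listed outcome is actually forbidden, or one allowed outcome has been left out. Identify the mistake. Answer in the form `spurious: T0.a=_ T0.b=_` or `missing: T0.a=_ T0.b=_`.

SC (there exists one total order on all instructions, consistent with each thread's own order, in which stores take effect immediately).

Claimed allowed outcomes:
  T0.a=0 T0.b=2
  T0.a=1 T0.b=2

missing: T0.a=0 T0.b=0

outcome vector order: (T0.a,T0.b)
SC: 3 outcomes — {00, 02, 12}
SC∖claimed = {00}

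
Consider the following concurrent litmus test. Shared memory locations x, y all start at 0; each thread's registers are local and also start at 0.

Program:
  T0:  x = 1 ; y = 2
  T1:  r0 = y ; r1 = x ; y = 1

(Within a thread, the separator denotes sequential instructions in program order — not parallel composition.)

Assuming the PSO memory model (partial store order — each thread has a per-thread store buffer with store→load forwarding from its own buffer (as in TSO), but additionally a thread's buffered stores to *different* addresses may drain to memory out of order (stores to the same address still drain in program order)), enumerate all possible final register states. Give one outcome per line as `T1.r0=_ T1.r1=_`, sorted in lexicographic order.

T1.r0=0 T1.r1=0
T1.r0=0 T1.r1=1
T1.r0=2 T1.r1=0
T1.r0=2 T1.r1=1

outcome vector order: (T1.r0,T1.r1)
|PSO outcomes| = 4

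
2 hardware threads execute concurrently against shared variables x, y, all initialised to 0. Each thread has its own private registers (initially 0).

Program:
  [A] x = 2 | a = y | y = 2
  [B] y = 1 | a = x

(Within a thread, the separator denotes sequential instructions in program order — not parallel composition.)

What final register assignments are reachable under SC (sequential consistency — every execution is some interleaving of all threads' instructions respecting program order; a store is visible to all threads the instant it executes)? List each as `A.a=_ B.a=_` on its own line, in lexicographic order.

A.a=0 B.a=2
A.a=1 B.a=0
A.a=1 B.a=2

outcome vector order: (A.a,B.a)
|SC outcomes| = 3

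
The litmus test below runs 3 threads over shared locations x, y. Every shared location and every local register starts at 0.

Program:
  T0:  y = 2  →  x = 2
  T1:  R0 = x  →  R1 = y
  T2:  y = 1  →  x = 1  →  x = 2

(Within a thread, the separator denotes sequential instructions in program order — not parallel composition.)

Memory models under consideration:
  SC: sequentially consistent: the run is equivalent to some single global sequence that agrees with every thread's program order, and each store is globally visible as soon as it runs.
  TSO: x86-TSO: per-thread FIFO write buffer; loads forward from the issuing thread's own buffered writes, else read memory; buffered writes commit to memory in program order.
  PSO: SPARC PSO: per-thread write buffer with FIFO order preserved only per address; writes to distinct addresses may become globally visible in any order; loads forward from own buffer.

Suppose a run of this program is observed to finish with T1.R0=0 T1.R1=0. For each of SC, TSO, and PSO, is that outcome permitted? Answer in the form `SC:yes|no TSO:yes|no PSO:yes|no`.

SC:yes TSO:yes PSO:yes

outcome vector order: (T1.R0,T1.R1)
[SC] allowed = {<0 0> <0 1> <0 2> <1 1> <1 2> <2 1> <2 2>}
[TSO] allowed = {<0 0> <0 1> <0 2> <1 1> <1 2> <2 1> <2 2>}
[PSO] allowed = {<0 0> <0 1> <0 2> <1 0> <1 1> <1 2> <2 0> <2 1> <2 2>}
target <0 0> ∈ {SC,TSO,PSO}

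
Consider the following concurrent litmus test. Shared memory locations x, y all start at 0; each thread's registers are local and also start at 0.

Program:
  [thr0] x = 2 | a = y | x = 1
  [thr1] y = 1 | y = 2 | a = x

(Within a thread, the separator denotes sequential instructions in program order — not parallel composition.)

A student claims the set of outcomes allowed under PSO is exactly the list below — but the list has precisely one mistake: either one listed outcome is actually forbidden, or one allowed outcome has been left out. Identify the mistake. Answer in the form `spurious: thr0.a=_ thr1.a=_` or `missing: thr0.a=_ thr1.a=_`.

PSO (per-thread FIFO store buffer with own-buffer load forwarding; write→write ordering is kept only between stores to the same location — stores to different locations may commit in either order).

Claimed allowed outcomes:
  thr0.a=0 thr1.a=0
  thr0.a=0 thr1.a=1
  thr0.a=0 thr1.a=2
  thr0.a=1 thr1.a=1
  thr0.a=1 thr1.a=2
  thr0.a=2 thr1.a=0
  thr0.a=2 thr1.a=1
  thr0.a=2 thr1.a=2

outcome vector order: (thr0.a,thr1.a)
under PSO → (0,0) (0,1) (0,2) (1,0) (1,1) (1,2) (2,0) (2,1) (2,2)
PSO∖claimed = {(1,0)}

missing: thr0.a=1 thr1.a=0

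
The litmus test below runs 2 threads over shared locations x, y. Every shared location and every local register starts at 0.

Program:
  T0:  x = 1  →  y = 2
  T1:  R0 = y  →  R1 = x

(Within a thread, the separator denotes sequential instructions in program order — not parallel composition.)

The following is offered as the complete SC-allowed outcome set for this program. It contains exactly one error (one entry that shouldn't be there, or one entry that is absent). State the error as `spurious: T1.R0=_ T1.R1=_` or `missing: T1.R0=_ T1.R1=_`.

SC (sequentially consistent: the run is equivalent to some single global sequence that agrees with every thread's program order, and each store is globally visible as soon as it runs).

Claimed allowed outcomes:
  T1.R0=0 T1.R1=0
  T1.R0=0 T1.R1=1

outcome vector order: (T1.R0,T1.R1)
[SC] allowed = {0/0 0/1 2/1}
SC∖claimed = {2/1}

missing: T1.R0=2 T1.R1=1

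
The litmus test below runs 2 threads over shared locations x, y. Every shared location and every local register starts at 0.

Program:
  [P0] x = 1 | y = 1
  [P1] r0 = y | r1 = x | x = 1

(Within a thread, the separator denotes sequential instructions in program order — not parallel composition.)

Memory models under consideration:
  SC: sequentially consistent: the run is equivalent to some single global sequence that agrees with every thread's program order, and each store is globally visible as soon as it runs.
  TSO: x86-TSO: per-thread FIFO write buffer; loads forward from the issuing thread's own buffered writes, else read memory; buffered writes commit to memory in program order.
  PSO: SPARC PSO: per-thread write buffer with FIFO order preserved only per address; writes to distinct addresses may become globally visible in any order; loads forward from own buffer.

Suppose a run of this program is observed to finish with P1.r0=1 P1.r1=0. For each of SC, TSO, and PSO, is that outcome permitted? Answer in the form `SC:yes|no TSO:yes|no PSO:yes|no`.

SC:no TSO:no PSO:yes

outcome vector order: (P1.r0,P1.r1)
SC: 3 outcomes — {00 01 11}
TSO: 3 outcomes — {00 01 11}
PSO: 4 outcomes — {00 01 10 11}
target 10 ∈ {PSO}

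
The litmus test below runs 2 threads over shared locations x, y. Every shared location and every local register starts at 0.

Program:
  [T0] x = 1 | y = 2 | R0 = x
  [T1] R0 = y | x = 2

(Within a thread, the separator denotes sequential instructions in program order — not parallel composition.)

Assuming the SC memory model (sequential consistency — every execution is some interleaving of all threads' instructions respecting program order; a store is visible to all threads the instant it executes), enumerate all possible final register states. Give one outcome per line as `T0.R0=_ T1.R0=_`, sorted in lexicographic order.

outcome vector order: (T0.R0,T1.R0)
|SC outcomes| = 4

T0.R0=1 T1.R0=0
T0.R0=1 T1.R0=2
T0.R0=2 T1.R0=0
T0.R0=2 T1.R0=2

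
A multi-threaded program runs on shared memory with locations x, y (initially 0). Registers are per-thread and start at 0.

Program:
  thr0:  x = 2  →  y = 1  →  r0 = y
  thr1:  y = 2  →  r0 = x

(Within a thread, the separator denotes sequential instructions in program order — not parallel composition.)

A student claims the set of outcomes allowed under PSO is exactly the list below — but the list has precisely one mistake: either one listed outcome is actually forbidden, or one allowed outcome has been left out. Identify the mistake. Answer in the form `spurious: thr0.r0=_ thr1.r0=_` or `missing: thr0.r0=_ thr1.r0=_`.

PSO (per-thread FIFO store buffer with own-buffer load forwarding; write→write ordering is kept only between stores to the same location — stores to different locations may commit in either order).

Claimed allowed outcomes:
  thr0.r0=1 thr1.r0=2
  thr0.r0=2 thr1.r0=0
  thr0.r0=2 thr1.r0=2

missing: thr0.r0=1 thr1.r0=0

outcome vector order: (thr0.r0,thr1.r0)
under PSO → 1/0; 1/2; 2/0; 2/2
PSO∖claimed = {1/0}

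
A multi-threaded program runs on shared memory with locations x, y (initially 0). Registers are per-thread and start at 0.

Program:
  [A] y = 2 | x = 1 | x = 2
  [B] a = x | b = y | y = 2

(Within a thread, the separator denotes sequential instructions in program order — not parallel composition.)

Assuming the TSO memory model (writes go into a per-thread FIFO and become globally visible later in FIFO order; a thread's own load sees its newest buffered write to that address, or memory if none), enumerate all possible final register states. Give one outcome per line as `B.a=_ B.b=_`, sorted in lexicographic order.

outcome vector order: (B.a,B.b)
|TSO outcomes| = 4

B.a=0 B.b=0
B.a=0 B.b=2
B.a=1 B.b=2
B.a=2 B.b=2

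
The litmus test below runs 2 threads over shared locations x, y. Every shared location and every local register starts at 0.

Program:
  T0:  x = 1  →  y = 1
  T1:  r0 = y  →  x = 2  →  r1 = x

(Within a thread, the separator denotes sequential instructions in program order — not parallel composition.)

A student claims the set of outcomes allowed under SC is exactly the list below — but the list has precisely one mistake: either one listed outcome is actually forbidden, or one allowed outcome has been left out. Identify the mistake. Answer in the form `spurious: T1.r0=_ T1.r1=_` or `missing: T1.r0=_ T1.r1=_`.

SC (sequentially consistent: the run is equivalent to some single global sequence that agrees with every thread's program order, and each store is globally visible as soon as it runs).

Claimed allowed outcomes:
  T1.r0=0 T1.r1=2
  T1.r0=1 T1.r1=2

missing: T1.r0=0 T1.r1=1

outcome vector order: (T1.r0,T1.r1)
[SC] allowed = {01; 02; 12}
SC∖claimed = {01}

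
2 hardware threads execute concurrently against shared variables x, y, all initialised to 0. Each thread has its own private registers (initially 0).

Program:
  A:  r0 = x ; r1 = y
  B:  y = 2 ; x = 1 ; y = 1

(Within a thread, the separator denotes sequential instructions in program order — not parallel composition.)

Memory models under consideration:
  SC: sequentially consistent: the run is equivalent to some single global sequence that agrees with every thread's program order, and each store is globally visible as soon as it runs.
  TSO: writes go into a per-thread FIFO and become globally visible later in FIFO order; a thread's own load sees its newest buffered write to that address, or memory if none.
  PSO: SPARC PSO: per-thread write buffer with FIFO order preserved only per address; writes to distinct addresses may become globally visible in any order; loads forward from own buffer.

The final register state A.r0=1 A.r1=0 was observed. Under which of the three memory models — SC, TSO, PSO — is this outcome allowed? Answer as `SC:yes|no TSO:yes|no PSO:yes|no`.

outcome vector order: (A.r0,A.r1)
SC (5): 00; 01; 02; 11; 12
TSO (5): 00; 01; 02; 11; 12
PSO (6): 00; 01; 02; 10; 11; 12
target 10 ∈ {PSO}

SC:no TSO:no PSO:yes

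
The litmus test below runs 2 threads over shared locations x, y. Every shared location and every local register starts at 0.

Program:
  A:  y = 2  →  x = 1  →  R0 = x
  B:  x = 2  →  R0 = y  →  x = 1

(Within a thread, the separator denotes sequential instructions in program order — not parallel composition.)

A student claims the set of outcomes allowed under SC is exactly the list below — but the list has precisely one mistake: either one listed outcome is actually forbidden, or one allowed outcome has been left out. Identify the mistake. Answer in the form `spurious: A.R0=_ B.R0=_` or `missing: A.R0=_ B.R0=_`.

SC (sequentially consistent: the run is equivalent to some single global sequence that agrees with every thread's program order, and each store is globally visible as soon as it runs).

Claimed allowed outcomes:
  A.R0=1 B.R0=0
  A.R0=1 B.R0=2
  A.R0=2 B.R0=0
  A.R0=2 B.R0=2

spurious: A.R0=2 B.R0=0

outcome vector order: (A.R0,B.R0)
SC (3): (1,0) (1,2) (2,2)
claimed∖SC = {(2,0)}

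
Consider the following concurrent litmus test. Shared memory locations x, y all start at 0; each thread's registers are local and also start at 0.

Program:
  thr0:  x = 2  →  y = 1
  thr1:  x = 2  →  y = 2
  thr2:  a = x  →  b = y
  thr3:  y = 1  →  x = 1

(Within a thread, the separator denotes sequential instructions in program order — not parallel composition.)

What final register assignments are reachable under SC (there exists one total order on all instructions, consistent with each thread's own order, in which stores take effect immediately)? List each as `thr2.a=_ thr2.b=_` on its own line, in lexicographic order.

outcome vector order: (thr2.a,thr2.b)
|SC outcomes| = 8

thr2.a=0 thr2.b=0
thr2.a=0 thr2.b=1
thr2.a=0 thr2.b=2
thr2.a=1 thr2.b=1
thr2.a=1 thr2.b=2
thr2.a=2 thr2.b=0
thr2.a=2 thr2.b=1
thr2.a=2 thr2.b=2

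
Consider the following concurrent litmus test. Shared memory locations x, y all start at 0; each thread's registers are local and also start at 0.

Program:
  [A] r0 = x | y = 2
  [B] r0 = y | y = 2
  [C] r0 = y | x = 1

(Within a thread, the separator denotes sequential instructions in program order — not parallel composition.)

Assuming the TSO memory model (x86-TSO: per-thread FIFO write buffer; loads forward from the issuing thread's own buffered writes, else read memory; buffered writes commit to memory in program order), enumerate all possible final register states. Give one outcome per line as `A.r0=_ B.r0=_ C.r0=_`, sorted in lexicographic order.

outcome vector order: (A.r0,B.r0,C.r0)
|TSO outcomes| = 7

A.r0=0 B.r0=0 C.r0=0
A.r0=0 B.r0=0 C.r0=2
A.r0=0 B.r0=2 C.r0=0
A.r0=0 B.r0=2 C.r0=2
A.r0=1 B.r0=0 C.r0=0
A.r0=1 B.r0=0 C.r0=2
A.r0=1 B.r0=2 C.r0=0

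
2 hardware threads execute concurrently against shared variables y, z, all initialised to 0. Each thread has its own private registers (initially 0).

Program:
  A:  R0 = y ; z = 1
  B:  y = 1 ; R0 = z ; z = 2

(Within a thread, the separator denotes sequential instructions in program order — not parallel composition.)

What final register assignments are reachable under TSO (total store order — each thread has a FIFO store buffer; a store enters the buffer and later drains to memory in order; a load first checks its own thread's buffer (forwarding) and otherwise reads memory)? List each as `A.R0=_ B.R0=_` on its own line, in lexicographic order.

outcome vector order: (A.R0,B.R0)
|TSO outcomes| = 4

A.R0=0 B.R0=0
A.R0=0 B.R0=1
A.R0=1 B.R0=0
A.R0=1 B.R0=1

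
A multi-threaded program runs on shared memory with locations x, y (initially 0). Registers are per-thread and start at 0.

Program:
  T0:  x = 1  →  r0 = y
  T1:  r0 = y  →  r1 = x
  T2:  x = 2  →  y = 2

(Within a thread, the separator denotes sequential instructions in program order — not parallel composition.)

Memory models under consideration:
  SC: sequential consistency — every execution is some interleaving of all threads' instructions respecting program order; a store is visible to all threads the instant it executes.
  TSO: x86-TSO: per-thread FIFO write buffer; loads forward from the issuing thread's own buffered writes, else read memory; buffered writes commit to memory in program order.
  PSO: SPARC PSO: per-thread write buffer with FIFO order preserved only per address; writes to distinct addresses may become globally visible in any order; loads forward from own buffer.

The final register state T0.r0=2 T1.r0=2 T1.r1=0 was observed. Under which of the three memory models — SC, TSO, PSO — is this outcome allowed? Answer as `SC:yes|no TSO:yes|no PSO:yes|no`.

outcome vector order: (T0.r0,T1.r0,T1.r1)
SC: 10 outcomes — {(0,0,0); (0,0,1); (0,0,2); (0,2,1); (0,2,2); (2,0,0); (2,0,1); (2,0,2); (2,2,1); (2,2,2)}
TSO: 10 outcomes — {(0,0,0); (0,0,1); (0,0,2); (0,2,1); (0,2,2); (2,0,0); (2,0,1); (2,0,2); (2,2,1); (2,2,2)}
PSO: 12 outcomes — {(0,0,0); (0,0,1); (0,0,2); (0,2,0); (0,2,1); (0,2,2); (2,0,0); (2,0,1); (2,0,2); (2,2,0); (2,2,1); (2,2,2)}
target (2,2,0) ∈ {PSO}

SC:no TSO:no PSO:yes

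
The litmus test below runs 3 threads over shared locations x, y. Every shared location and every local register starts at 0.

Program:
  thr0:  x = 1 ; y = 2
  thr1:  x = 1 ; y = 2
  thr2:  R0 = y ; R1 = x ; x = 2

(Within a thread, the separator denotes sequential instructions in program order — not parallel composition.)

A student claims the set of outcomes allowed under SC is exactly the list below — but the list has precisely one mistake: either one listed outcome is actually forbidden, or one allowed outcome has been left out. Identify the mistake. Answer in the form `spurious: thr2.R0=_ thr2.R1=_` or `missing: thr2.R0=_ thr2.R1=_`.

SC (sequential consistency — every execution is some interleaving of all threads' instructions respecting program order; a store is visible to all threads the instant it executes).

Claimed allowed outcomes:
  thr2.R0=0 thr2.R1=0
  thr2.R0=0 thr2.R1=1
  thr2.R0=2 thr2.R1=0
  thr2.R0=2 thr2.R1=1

outcome vector order: (thr2.R0,thr2.R1)
under SC → <0 0>; <0 1>; <2 1>
claimed∖SC = {<2 0>}

spurious: thr2.R0=2 thr2.R1=0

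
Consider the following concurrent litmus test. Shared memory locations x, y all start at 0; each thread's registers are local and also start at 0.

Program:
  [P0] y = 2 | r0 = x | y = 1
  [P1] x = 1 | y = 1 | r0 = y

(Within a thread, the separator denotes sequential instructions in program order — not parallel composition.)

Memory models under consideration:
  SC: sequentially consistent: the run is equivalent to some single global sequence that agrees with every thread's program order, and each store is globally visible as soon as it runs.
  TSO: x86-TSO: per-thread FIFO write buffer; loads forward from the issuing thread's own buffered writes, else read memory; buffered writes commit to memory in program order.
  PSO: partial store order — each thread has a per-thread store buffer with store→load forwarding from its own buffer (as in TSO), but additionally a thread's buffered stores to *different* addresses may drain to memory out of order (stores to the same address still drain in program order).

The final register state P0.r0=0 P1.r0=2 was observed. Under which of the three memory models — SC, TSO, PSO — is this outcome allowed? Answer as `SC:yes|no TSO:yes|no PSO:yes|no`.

SC:no TSO:yes PSO:yes

outcome vector order: (P0.r0,P1.r0)
SC: 3 outcomes — {01; 11; 12}
TSO: 4 outcomes — {01; 02; 11; 12}
PSO: 4 outcomes — {01; 02; 11; 12}
target 02 ∈ {TSO,PSO}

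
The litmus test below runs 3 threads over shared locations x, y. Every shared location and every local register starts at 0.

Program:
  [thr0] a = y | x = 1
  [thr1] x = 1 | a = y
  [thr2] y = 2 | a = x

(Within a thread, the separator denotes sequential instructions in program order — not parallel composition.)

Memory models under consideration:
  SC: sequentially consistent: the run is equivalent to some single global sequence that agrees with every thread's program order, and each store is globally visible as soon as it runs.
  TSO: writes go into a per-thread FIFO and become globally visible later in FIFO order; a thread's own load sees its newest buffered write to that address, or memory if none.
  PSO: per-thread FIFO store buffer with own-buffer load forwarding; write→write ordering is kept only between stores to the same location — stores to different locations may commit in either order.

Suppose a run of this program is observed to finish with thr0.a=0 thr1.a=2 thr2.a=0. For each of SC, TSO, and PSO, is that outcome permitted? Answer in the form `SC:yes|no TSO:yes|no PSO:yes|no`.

SC:yes TSO:yes PSO:yes

outcome vector order: (thr0.a,thr1.a,thr2.a)
[SC] allowed = {0/0/1, 0/2/0, 0/2/1, 2/0/1, 2/2/0, 2/2/1}
[TSO] allowed = {0/0/0, 0/0/1, 0/2/0, 0/2/1, 2/0/0, 2/0/1, 2/2/0, 2/2/1}
[PSO] allowed = {0/0/0, 0/0/1, 0/2/0, 0/2/1, 2/0/0, 2/0/1, 2/2/0, 2/2/1}
target 0/2/0 ∈ {SC,TSO,PSO}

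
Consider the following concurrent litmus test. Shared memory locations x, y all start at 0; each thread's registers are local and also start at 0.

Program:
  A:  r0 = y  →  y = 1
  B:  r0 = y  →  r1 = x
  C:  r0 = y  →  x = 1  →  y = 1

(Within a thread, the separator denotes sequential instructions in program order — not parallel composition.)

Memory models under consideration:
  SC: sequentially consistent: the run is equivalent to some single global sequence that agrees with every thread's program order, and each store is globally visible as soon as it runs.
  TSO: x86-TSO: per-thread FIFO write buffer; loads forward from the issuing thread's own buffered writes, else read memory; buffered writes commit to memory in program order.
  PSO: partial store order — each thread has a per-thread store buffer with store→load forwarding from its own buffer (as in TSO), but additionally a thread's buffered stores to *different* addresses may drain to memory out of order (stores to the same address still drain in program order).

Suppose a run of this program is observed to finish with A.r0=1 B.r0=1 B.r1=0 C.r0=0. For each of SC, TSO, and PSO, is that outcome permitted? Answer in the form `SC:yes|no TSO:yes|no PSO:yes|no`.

SC:no TSO:no PSO:yes

outcome vector order: (A.r0,B.r0,B.r1,C.r0)
[SC] allowed = {0/0/0/0 0/0/0/1 0/0/1/0 0/0/1/1 0/1/0/0 0/1/0/1 0/1/1/0 0/1/1/1 1/0/0/0 1/0/1/0 1/1/1/0}
[TSO] allowed = {0/0/0/0 0/0/0/1 0/0/1/0 0/0/1/1 0/1/0/0 0/1/0/1 0/1/1/0 0/1/1/1 1/0/0/0 1/0/1/0 1/1/1/0}
[PSO] allowed = {0/0/0/0 0/0/0/1 0/0/1/0 0/0/1/1 0/1/0/0 0/1/0/1 0/1/1/0 0/1/1/1 1/0/0/0 1/0/1/0 1/1/0/0 1/1/1/0}
target 1/1/0/0 ∈ {PSO}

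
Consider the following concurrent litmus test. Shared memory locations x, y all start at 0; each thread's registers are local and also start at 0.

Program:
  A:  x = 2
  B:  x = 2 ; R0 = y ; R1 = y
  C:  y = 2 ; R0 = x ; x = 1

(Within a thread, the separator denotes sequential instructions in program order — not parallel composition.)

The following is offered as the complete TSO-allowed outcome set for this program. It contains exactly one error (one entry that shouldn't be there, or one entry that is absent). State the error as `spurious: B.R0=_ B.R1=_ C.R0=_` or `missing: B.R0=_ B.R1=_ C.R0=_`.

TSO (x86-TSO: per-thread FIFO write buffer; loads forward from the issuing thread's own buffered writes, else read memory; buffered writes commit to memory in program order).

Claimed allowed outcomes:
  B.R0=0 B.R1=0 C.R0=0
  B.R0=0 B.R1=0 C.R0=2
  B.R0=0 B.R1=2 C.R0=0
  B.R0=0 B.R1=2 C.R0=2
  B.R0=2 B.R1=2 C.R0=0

missing: B.R0=2 B.R1=2 C.R0=2

outcome vector order: (B.R0,B.R1,C.R0)
TSO (6): 000 002 020 022 220 222
TSO∖claimed = {222}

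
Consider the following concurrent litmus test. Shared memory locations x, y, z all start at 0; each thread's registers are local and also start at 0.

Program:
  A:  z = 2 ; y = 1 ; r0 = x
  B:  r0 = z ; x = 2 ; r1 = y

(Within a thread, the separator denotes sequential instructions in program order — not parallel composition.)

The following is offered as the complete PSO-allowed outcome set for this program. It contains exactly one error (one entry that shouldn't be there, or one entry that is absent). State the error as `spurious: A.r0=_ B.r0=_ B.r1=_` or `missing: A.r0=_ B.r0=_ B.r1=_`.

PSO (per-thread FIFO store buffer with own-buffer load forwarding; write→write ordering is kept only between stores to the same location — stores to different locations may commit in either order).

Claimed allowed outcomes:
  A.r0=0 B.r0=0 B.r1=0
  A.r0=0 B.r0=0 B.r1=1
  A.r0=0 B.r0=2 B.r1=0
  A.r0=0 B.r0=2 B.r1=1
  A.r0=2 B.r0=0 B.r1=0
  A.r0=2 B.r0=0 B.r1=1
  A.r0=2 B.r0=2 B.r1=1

outcome vector order: (A.r0,B.r0,B.r1)
[PSO] allowed = {<0 0 0>; <0 0 1>; <0 2 0>; <0 2 1>; <2 0 0>; <2 0 1>; <2 2 0>; <2 2 1>}
PSO∖claimed = {<2 2 0>}

missing: A.r0=2 B.r0=2 B.r1=0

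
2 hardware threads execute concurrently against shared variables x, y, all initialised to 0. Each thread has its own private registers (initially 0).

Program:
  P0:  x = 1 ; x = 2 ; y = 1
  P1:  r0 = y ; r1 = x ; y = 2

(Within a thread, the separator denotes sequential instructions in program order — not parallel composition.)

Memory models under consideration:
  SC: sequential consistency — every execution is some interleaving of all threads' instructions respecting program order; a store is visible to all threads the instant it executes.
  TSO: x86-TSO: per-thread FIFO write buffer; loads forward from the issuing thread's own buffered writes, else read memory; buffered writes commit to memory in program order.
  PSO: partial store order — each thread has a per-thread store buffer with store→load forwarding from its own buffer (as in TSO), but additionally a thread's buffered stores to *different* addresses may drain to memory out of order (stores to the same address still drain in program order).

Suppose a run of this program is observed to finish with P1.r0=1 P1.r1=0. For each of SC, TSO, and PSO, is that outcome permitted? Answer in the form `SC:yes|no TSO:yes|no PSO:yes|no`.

SC:no TSO:no PSO:yes

outcome vector order: (P1.r0,P1.r1)
SC (4): <0 0>; <0 1>; <0 2>; <1 2>
TSO (4): <0 0>; <0 1>; <0 2>; <1 2>
PSO (6): <0 0>; <0 1>; <0 2>; <1 0>; <1 1>; <1 2>
target <1 0> ∈ {PSO}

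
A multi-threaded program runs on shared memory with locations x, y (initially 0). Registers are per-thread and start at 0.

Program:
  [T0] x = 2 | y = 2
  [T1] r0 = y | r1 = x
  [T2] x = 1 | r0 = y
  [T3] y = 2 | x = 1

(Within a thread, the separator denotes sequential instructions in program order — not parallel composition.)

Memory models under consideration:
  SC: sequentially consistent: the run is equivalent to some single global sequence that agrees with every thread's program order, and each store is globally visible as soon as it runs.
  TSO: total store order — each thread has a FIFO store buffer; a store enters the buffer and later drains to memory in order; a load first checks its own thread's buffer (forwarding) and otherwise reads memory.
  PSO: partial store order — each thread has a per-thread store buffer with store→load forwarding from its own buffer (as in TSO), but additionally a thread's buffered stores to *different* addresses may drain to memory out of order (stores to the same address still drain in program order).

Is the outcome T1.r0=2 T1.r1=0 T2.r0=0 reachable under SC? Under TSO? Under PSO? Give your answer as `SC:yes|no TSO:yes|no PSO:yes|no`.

outcome vector order: (T1.r0,T1.r1,T2.r0)
SC (11): <0 0 0>, <0 0 2>, <0 1 0>, <0 1 2>, <0 2 0>, <0 2 2>, <2 0 2>, <2 1 0>, <2 1 2>, <2 2 0>, <2 2 2>
TSO (12): <0 0 0>, <0 0 2>, <0 1 0>, <0 1 2>, <0 2 0>, <0 2 2>, <2 0 0>, <2 0 2>, <2 1 0>, <2 1 2>, <2 2 0>, <2 2 2>
PSO (12): <0 0 0>, <0 0 2>, <0 1 0>, <0 1 2>, <0 2 0>, <0 2 2>, <2 0 0>, <2 0 2>, <2 1 0>, <2 1 2>, <2 2 0>, <2 2 2>
target <2 0 0> ∈ {TSO,PSO}

SC:no TSO:yes PSO:yes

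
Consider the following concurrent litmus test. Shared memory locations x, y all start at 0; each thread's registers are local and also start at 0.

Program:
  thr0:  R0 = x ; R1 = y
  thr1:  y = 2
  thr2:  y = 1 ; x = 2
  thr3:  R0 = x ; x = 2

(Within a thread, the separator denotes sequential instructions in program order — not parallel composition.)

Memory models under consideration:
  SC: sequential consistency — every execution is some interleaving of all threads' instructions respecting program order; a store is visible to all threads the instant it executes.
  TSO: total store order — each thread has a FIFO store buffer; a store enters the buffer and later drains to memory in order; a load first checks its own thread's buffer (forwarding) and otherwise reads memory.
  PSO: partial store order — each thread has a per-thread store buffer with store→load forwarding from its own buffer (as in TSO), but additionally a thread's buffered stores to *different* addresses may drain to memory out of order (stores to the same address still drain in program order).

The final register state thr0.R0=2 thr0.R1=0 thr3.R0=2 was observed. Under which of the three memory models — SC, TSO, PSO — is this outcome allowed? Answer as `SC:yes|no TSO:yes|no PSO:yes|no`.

outcome vector order: (thr0.R0,thr0.R1,thr3.R0)
[SC] allowed = {(0,0,0); (0,0,2); (0,1,0); (0,1,2); (0,2,0); (0,2,2); (2,0,0); (2,1,0); (2,1,2); (2,2,0); (2,2,2)}
[TSO] allowed = {(0,0,0); (0,0,2); (0,1,0); (0,1,2); (0,2,0); (0,2,2); (2,0,0); (2,1,0); (2,1,2); (2,2,0); (2,2,2)}
[PSO] allowed = {(0,0,0); (0,0,2); (0,1,0); (0,1,2); (0,2,0); (0,2,2); (2,0,0); (2,0,2); (2,1,0); (2,1,2); (2,2,0); (2,2,2)}
target (2,0,2) ∈ {PSO}

SC:no TSO:no PSO:yes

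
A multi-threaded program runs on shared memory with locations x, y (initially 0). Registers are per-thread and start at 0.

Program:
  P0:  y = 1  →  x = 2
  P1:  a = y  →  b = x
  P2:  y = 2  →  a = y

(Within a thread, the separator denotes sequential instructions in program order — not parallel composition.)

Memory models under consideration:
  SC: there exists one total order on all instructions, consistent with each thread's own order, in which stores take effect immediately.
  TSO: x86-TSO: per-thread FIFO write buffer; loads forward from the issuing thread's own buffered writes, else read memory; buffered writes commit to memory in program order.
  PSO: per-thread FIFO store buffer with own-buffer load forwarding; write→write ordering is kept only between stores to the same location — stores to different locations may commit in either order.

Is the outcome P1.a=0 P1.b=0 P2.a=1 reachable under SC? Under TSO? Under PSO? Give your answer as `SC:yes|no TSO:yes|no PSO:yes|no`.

outcome vector order: (P1.a,P1.b,P2.a)
SC (12): (0,0,1); (0,0,2); (0,2,1); (0,2,2); (1,0,1); (1,0,2); (1,2,1); (1,2,2); (2,0,1); (2,0,2); (2,2,1); (2,2,2)
TSO (12): (0,0,1); (0,0,2); (0,2,1); (0,2,2); (1,0,1); (1,0,2); (1,2,1); (1,2,2); (2,0,1); (2,0,2); (2,2,1); (2,2,2)
PSO (12): (0,0,1); (0,0,2); (0,2,1); (0,2,2); (1,0,1); (1,0,2); (1,2,1); (1,2,2); (2,0,1); (2,0,2); (2,2,1); (2,2,2)
target (0,0,1) ∈ {SC,TSO,PSO}

SC:yes TSO:yes PSO:yes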